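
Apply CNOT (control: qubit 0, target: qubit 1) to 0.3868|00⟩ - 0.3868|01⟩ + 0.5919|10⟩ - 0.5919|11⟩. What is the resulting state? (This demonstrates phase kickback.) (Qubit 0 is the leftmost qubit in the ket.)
0.3868|00⟩ - 0.3868|01⟩ - 0.5919|10⟩ + 0.5919|11⟩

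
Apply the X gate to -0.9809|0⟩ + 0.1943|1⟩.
0.1943|0⟩ - 0.9809|1⟩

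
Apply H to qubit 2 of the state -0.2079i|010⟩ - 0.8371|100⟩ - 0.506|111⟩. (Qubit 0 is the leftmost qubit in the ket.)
-0.147i|010⟩ - 0.147i|011⟩ - 0.5919|100⟩ - 0.5919|101⟩ - 0.3578|110⟩ + 0.3578|111⟩

H on qubit 2 mixes each pair of kets that differ only in qubit 2: amplitudes (a, b) of (|…0…⟩, |…1…⟩) become ((a + b)/√2, (a − b)/√2). Kets absent from the input have amplitude 0.
(|010⟩, |011⟩): (a, b) = (-0.2079i, 0) → (-0.147i, -0.147i)
(|100⟩, |101⟩): (a, b) = (-0.8371, 0) → (-0.5919, -0.5919)
(|110⟩, |111⟩): (a, b) = (0, -0.506) → (-0.3578, 0.3578)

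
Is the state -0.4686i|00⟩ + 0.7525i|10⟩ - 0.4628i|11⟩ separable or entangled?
Entangled

Writing the state as a|00⟩ + b|01⟩ + c|10⟩ + d|11⟩, it is a product state iff ad − bc = 0.
Here (a, b, c, d) = (-0.4686i, 0, 0.7525i, -0.4628i): ad − bc = (-0.4686i)(-0.4628i) − (0)(0.7525i) = -0.2169 ≠ 0, so the state is entangled.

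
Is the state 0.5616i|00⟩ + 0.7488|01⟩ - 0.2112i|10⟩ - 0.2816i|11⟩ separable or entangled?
Entangled

Writing the state as a|00⟩ + b|01⟩ + c|10⟩ + d|11⟩, it is a product state iff ad − bc = 0.
Here (a, b, c, d) = (0.5616i, 0.7488, -0.2112i, -0.2816i): ad − bc = (0.5616i)(-0.2816i) − (0.7488)(-0.2112i) = (0.1581 + 0.1581i) ≠ 0, so the state is entangled.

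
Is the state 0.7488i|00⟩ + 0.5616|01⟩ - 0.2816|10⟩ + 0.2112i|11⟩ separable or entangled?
Separable

Writing the state as a|00⟩ + b|01⟩ + c|10⟩ + d|11⟩, it is a product state iff ad − bc = 0.
Here (a, b, c, d) = (0.7488i, 0.5616, -0.2816, 0.2112i): ad − bc = (0.7488i)(0.2112i) − (0.5616)(-0.2816) = 0, so the state is separable.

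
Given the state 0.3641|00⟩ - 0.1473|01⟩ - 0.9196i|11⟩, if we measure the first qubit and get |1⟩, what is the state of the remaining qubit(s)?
-i|1⟩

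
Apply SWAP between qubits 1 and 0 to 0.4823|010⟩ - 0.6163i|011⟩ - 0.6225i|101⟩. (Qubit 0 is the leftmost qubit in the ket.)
-0.6225i|011⟩ + 0.4823|100⟩ - 0.6163i|101⟩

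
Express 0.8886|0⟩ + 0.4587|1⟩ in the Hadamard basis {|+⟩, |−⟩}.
0.9527|+⟩ + 0.304|−⟩

With |ψ⟩ = α|0⟩ + β|1⟩, the Hadamard-basis coefficients are ⟨+|ψ⟩ = (α + β)/√2 and ⟨−|ψ⟩ = (α − β)/√2.
Here α = 0.8886, β = 0.4587: (α + β)/√2 = 0.9527, (α − β)/√2 = 0.304.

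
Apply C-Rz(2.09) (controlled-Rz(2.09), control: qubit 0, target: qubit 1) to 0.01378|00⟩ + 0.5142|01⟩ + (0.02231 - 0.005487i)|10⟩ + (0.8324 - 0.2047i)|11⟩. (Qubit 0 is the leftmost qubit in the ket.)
0.01378|00⟩ + 0.5142|01⟩ + (0.006452 - 0.02205i)|10⟩ + (0.5948 + 0.6172i)|11⟩

C-Rz(2.09) leaves the control-|0⟩ kets |00⟩, |01⟩ unchanged and applies Rz(2.09) to qubit 1 on the control-|1⟩ pair (|10⟩, |11⟩).
Rz(2.09) = [[e^(−iθ/2), 0], [0, e^(iθ/2)]] with e^(±iθ/2) = cos(θ/2) ± i·sin(θ/2); θ = 2.09, cos(θ/2) ≈ 0.501902, sin(θ/2) ≈ 0.864925.
With a = amp(|10⟩) = (0.02231 - 0.005487i) and b = amp(|11⟩) = (0.8324 - 0.2047i):
new amp(|10⟩) = (0.501902 - 0.864925i)·a = (0.006452 - 0.02205i)
new amp(|11⟩) = (0.501902 + 0.864925i)·b = (0.5948 + 0.6172i)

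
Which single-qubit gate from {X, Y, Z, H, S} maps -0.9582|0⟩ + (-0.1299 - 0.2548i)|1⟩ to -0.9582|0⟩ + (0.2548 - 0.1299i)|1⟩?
S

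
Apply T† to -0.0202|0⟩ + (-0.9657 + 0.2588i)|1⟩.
-0.0202|0⟩ + (-0.4999 + 0.8659i)|1⟩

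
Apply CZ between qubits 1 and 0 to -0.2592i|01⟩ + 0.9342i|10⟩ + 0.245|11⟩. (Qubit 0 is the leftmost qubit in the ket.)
-0.2592i|01⟩ + 0.9342i|10⟩ - 0.245|11⟩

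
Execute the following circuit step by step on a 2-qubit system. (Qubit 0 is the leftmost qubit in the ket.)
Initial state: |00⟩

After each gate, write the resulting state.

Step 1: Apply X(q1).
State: |01⟩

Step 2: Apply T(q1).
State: (1/√2 + (1/√2)i)|01⟩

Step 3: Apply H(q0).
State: (1/2 + (1/2)i)|01⟩ + (1/2 + (1/2)i)|11⟩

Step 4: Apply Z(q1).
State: (-1/2 - (1/2)i)|01⟩ + (-1/2 - (1/2)i)|11⟩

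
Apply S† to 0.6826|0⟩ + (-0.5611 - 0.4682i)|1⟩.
0.6826|0⟩ + (-0.4682 + 0.5611i)|1⟩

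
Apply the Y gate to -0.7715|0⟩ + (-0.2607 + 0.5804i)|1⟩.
(0.5804 + 0.2607i)|0⟩ - 0.7715i|1⟩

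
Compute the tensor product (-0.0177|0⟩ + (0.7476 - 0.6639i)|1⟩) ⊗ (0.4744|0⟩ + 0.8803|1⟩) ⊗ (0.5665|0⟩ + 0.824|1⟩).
-0.004757|000⟩ - 0.006919|001⟩ - 0.008827|010⟩ - 0.01284|011⟩ + (0.2009 - 0.1784i)|100⟩ + (0.2922 - 0.2595i)|101⟩ + (0.3728 - 0.3311i)|110⟩ + (0.5423 - 0.4816i)|111⟩

amp(|b₁b₂…⟩) = product of the factor amplitudes for bits b₁, b₂, …; only kets whose every factor amplitude is nonzero survive.
|000⟩: (-0.0177)(0.4744)(0.5665) = -0.004757
|001⟩: (-0.0177)(0.4744)(0.824) = -0.006919
|010⟩: (-0.0177)(0.8803)(0.5665) = -0.008827
|011⟩: (-0.0177)(0.8803)(0.824) = -0.01284
|100⟩: (0.7476 - 0.6639i)(0.4744)(0.5665) = (0.2009 - 0.1784i)
|101⟩: (0.7476 - 0.6639i)(0.4744)(0.824) = (0.2922 - 0.2595i)
|110⟩: (0.7476 - 0.6639i)(0.8803)(0.5665) = (0.3728 - 0.3311i)
|111⟩: (0.7476 - 0.6639i)(0.8803)(0.824) = (0.5423 - 0.4816i)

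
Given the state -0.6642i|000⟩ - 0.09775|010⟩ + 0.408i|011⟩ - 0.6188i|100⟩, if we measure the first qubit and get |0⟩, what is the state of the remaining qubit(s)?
-0.8455i|00⟩ - 0.1244|10⟩ + 0.5193i|11⟩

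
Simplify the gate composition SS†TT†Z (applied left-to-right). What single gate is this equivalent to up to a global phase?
Z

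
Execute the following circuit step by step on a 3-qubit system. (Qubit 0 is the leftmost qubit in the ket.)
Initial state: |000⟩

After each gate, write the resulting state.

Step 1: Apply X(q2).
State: |001⟩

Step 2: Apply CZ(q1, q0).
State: |001⟩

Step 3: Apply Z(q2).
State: -|001⟩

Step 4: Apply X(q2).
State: -|000⟩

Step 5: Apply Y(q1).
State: -i|010⟩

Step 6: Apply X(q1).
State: -i|000⟩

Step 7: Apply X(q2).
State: -i|001⟩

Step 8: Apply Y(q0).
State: |101⟩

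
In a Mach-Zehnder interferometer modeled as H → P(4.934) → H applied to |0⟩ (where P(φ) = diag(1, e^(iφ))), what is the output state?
(0.6099 - 0.4878i)|0⟩ + (0.3901 + 0.4878i)|1⟩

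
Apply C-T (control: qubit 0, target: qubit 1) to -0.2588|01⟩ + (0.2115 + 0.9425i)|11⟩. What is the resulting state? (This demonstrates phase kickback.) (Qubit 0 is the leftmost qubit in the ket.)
-0.2588|01⟩ + (-0.5169 + 0.816i)|11⟩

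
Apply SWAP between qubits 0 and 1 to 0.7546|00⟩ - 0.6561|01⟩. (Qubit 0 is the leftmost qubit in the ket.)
0.7546|00⟩ - 0.6561|10⟩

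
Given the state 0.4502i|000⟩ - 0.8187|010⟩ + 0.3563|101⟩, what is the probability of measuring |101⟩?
0.1269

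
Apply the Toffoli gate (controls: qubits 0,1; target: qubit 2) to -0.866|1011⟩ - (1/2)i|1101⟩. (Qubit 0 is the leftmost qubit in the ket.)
-0.866|1011⟩ - (1/2)i|1111⟩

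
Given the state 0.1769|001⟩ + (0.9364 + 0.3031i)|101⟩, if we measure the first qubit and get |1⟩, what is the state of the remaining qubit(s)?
(0.9514 + 0.308i)|01⟩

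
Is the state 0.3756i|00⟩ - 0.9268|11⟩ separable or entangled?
Entangled

Writing the state as a|00⟩ + b|01⟩ + c|10⟩ + d|11⟩, it is a product state iff ad − bc = 0.
Here (a, b, c, d) = (0.3756i, 0, 0, -0.9268): ad − bc = (0.3756i)(-0.9268) − (0)(0) = -0.3481i ≠ 0, so the state is entangled.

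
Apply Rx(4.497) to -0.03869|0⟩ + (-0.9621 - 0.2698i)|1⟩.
(-0.1859 + 0.7495i)|0⟩ + (0.6032 + 0.1993i)|1⟩

Rx(4.497) = [[cos(θ/2), −i·sin(θ/2)], [−i·sin(θ/2), cos(θ/2)]]; θ = 4.497, cos(θ/2) ≈ -0.627006, sin(θ/2) ≈ 0.779015.
With a = amp(|0⟩) = -0.03869 and b = amp(|1⟩) = (-0.9621 - 0.2698i):
new amp(|0⟩) = (-0.627006)·a + (-0.779015i)·b = (-0.1859 + 0.7495i)
new amp(|1⟩) = (-0.779015i)·a + (-0.627006)·b = (0.6032 + 0.1993i)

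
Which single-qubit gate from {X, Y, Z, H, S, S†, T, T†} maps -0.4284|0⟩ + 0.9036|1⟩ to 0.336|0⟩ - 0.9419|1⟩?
H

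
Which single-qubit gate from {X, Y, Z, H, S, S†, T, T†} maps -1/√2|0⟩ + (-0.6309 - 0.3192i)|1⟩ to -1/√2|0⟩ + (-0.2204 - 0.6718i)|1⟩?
T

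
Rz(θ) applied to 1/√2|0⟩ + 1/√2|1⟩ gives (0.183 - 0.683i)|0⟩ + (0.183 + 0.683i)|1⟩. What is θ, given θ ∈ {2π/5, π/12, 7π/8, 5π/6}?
5π/6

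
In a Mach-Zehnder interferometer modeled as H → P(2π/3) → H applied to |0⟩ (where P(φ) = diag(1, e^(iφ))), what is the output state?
(0.25 + 0.433i)|0⟩ + (0.75 - 0.433i)|1⟩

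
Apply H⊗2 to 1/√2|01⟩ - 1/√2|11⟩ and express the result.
1/√2|10⟩ - 1/√2|11⟩

H⊗2 gives amp(|y⟩) = (1/2) Σ_x (−1)^(x·y) amp(|x⟩), where x·y is the number of positions in which both x and y have a 1.
|00⟩: (1/√2 - 1/√2)/2 = 0
|01⟩: (-1/√2 + 1/√2)/2 = 0
|10⟩: (1/√2 + 1/√2)/2 = 1/√2
|11⟩: (-1/√2 - 1/√2)/2 = -1/√2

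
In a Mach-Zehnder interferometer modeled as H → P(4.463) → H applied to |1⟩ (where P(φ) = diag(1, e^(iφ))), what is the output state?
(0.6234 + 0.4845i)|0⟩ + (0.3766 - 0.4845i)|1⟩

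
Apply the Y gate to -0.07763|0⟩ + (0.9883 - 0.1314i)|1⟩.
(-0.1314 - 0.9883i)|0⟩ - 0.07763i|1⟩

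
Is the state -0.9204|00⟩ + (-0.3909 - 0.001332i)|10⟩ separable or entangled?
Separable

Writing the state as a|00⟩ + b|01⟩ + c|10⟩ + d|11⟩, it is a product state iff ad − bc = 0.
Here (a, b, c, d) = (-0.9204, 0, (-0.3909 - 0.001332i), 0): ad − bc = (-0.9204)(0) − (0)(-0.3909 - 0.001332i) = 0, so the state is separable.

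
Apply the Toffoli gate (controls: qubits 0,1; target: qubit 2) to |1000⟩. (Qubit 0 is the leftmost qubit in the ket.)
|1000⟩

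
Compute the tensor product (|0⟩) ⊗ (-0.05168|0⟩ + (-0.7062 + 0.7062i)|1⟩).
-0.05168|00⟩ + (-0.7062 + 0.7062i)|01⟩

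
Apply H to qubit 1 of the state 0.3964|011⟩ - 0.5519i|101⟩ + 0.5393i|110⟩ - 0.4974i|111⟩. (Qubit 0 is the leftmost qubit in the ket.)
0.2803|001⟩ - 0.2803|011⟩ + 0.3813i|100⟩ - 0.742i|101⟩ - 0.3813i|110⟩ - 0.03854i|111⟩

H on qubit 1 mixes each pair of kets that differ only in qubit 1: amplitudes (a, b) of (|…0…⟩, |…1…⟩) become ((a + b)/√2, (a − b)/√2). Kets absent from the input have amplitude 0.
(|001⟩, |011⟩): (a, b) = (0, 0.3964) → (0.2803, -0.2803)
(|100⟩, |110⟩): (a, b) = (0, 0.5393i) → (0.3813i, -0.3813i)
(|101⟩, |111⟩): (a, b) = (-0.5519i, -0.4974i) → (-0.742i, -0.03854i)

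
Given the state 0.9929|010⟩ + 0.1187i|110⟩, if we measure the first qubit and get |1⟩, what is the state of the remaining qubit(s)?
i|10⟩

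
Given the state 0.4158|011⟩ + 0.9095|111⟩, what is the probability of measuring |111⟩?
0.8272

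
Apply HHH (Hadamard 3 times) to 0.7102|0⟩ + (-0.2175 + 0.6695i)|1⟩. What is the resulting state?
(0.3484 + 0.4734i)|0⟩ + (0.656 - 0.4734i)|1⟩

H² = I, so H^3 = H: a single Hadamard. With (a, b) = (0.7102, (-0.2175 + 0.6695i)), H gives ((a + b)/√2, (a − b)/√2) = ((0.3484 + 0.4734i), (0.656 - 0.4734i)).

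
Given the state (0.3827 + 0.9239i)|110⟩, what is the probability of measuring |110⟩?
1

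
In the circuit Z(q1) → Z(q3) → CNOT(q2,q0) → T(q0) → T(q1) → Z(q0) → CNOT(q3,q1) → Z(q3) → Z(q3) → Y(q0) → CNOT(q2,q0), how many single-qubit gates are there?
8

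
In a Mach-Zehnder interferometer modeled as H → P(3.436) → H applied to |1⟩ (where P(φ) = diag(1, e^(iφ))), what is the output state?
(0.9785 + 0.1451i)|0⟩ + (0.02151 - 0.1451i)|1⟩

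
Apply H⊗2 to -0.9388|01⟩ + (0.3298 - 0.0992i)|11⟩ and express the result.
(-0.3045 - 0.0496i)|00⟩ + (0.3045 + 0.0496i)|01⟩ + (-0.6343 + 0.0496i)|10⟩ + (0.6343 - 0.0496i)|11⟩

H⊗2 gives amp(|y⟩) = (1/2) Σ_x (−1)^(x·y) amp(|x⟩), where x·y is the number of positions in which both x and y have a 1.
|00⟩: (-0.9388 + (0.3298 - 0.0992i))/2 = (-0.3045 - 0.0496i)
|01⟩: (0.9388 - (0.3298 - 0.0992i))/2 = (0.3045 + 0.0496i)
|10⟩: (-0.9388 - (0.3298 - 0.0992i))/2 = (-0.6343 + 0.0496i)
|11⟩: (0.9388 + (0.3298 - 0.0992i))/2 = (0.6343 - 0.0496i)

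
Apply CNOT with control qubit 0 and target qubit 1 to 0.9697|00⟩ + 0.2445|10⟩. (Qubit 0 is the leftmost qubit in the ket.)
0.9697|00⟩ + 0.2445|11⟩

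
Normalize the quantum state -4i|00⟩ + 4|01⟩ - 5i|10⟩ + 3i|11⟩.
-0.4924i|00⟩ + 0.4924|01⟩ - 0.6155i|10⟩ + 0.3693i|11⟩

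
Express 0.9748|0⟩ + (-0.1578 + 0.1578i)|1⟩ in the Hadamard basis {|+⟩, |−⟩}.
(0.5777 + 0.1116i)|+⟩ + (0.8009 - 0.1116i)|−⟩

With |ψ⟩ = α|0⟩ + β|1⟩, the Hadamard-basis coefficients are ⟨+|ψ⟩ = (α + β)/√2 and ⟨−|ψ⟩ = (α − β)/√2.
Here α = 0.9748, β = (-0.1578 + 0.1578i): (α + β)/√2 = (0.5777 + 0.1116i), (α − β)/√2 = (0.8009 - 0.1116i).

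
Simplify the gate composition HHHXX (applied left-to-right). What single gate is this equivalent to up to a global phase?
H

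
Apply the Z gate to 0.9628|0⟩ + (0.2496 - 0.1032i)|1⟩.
0.9628|0⟩ + (-0.2496 + 0.1032i)|1⟩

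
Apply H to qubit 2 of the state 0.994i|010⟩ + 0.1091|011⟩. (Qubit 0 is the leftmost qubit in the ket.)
(0.07715 + 0.7029i)|010⟩ + (-0.07715 + 0.7029i)|011⟩

H on qubit 2 mixes each pair of kets that differ only in qubit 2: amplitudes (a, b) of (|…0…⟩, |…1…⟩) become ((a + b)/√2, (a − b)/√2). Kets absent from the input have amplitude 0.
(|010⟩, |011⟩): (a, b) = (0.994i, 0.1091) → ((0.07715 + 0.7029i), (-0.07715 + 0.7029i))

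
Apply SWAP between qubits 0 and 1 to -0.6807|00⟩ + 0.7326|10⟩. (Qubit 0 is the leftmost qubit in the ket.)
-0.6807|00⟩ + 0.7326|01⟩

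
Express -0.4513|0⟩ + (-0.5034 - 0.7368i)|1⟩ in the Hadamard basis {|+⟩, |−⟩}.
(-0.6751 - 0.521i)|+⟩ + (0.03684 + 0.521i)|−⟩

With |ψ⟩ = α|0⟩ + β|1⟩, the Hadamard-basis coefficients are ⟨+|ψ⟩ = (α + β)/√2 and ⟨−|ψ⟩ = (α − β)/√2.
Here α = -0.4513, β = (-0.5034 - 0.7368i): (α + β)/√2 = (-0.6751 - 0.521i), (α − β)/√2 = (0.03684 + 0.521i).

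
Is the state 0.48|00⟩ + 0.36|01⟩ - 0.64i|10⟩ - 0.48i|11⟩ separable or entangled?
Separable

Writing the state as a|00⟩ + b|01⟩ + c|10⟩ + d|11⟩, it is a product state iff ad − bc = 0.
Here (a, b, c, d) = (0.48, 0.36, -0.64i, -0.48i): ad − bc = (0.48)(-0.48i) − (0.36)(-0.64i) = 0, so the state is separable.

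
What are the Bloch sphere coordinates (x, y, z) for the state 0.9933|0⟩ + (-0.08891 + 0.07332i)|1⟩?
(-0.1766, 0.1457, 0.9734)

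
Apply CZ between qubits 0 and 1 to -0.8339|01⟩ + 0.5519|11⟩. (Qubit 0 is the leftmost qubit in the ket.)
-0.8339|01⟩ - 0.5519|11⟩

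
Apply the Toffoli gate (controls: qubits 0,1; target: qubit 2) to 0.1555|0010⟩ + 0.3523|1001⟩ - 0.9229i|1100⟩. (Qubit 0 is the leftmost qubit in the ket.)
0.1555|0010⟩ + 0.3523|1001⟩ - 0.9229i|1110⟩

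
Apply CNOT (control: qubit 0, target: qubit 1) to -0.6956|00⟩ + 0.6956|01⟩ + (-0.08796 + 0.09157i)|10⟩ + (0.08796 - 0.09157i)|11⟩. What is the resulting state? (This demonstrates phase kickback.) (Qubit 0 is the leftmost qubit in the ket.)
-0.6956|00⟩ + 0.6956|01⟩ + (0.08796 - 0.09157i)|10⟩ + (-0.08796 + 0.09157i)|11⟩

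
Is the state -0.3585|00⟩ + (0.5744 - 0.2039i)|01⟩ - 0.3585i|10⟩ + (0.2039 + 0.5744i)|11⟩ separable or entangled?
Separable

Writing the state as a|00⟩ + b|01⟩ + c|10⟩ + d|11⟩, it is a product state iff ad − bc = 0.
Here (a, b, c, d) = (-0.3585, (0.5744 - 0.2039i), -0.3585i, (0.2039 + 0.5744i)): ad − bc = (-0.3585)(0.2039 + 0.5744i) − (0.5744 - 0.2039i)(-0.3585i) = 0, so the state is separable.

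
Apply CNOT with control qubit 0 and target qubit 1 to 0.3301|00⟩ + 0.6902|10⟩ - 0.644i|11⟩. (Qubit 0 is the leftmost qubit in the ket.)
0.3301|00⟩ - 0.644i|10⟩ + 0.6902|11⟩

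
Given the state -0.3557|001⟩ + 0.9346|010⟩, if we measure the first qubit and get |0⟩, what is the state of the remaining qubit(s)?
-0.3557|01⟩ + 0.9346|10⟩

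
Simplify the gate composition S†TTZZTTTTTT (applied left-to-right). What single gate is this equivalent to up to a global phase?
S†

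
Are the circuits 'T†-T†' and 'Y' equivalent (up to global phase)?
No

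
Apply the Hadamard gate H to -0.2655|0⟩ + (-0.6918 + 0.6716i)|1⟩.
(-0.6769 + 0.4749i)|0⟩ + (0.3014 - 0.4749i)|1⟩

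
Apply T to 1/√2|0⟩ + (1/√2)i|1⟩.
1/√2|0⟩ + (-1/2 + (1/2)i)|1⟩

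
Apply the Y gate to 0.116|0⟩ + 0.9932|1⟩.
-0.9932i|0⟩ + 0.116i|1⟩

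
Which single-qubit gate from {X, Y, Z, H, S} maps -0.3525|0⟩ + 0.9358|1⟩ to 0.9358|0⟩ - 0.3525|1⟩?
X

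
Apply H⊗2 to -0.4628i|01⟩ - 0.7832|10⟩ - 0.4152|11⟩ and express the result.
(-0.5992 - 0.2314i)|00⟩ + (-0.184 + 0.2314i)|01⟩ + (0.5992 - 0.2314i)|10⟩ + (0.184 + 0.2314i)|11⟩

H⊗2 gives amp(|y⟩) = (1/2) Σ_x (−1)^(x·y) amp(|x⟩), where x·y is the number of positions in which both x and y have a 1.
|00⟩: (-0.4628i - 0.7832 - 0.4152)/2 = (-0.5992 - 0.2314i)
|01⟩: (0.4628i - 0.7832 + 0.4152)/2 = (-0.184 + 0.2314i)
|10⟩: (-0.4628i + 0.7832 + 0.4152)/2 = (0.5992 - 0.2314i)
|11⟩: (0.4628i + 0.7832 - 0.4152)/2 = (0.184 + 0.2314i)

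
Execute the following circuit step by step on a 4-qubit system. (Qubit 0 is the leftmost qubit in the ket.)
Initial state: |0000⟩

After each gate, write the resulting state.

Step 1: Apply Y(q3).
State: i|0001⟩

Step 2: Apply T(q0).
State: i|0001⟩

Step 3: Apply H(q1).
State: (1/√2)i|0001⟩ + (1/√2)i|0101⟩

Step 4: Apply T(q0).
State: (1/√2)i|0001⟩ + (1/√2)i|0101⟩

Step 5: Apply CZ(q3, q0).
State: (1/√2)i|0001⟩ + (1/√2)i|0101⟩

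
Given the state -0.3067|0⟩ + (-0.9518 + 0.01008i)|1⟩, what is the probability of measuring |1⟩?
0.906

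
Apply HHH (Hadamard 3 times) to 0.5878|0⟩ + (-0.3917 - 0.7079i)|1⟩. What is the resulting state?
(0.1387 - 0.5006i)|0⟩ + (0.6926 + 0.5006i)|1⟩

H² = I, so H^3 = H: a single Hadamard. With (a, b) = (0.5878, (-0.3917 - 0.7079i)), H gives ((a + b)/√2, (a − b)/√2) = ((0.1387 - 0.5006i), (0.6926 + 0.5006i)).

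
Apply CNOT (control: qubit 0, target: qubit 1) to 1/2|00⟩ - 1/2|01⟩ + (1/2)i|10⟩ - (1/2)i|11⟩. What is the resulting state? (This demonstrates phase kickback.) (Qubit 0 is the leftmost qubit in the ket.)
1/2|00⟩ - 1/2|01⟩ - (1/2)i|10⟩ + (1/2)i|11⟩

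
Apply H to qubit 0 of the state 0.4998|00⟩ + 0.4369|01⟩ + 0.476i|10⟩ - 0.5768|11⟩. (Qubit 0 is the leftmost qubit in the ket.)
(0.3534 + 0.3366i)|00⟩ - 0.09892|01⟩ + (0.3534 - 0.3366i)|10⟩ + 0.7168|11⟩

H on qubit 0 mixes each pair of kets that differ only in qubit 0: amplitudes (a, b) of (|…0…⟩, |…1…⟩) become ((a + b)/√2, (a − b)/√2). Kets absent from the input have amplitude 0.
(|00⟩, |10⟩): (a, b) = (0.4998, 0.476i) → ((0.3534 + 0.3366i), (0.3534 - 0.3366i))
(|01⟩, |11⟩): (a, b) = (0.4369, -0.5768) → (-0.09892, 0.7168)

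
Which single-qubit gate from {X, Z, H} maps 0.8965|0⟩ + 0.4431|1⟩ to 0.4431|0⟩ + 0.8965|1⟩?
X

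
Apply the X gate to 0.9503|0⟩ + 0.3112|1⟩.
0.3112|0⟩ + 0.9503|1⟩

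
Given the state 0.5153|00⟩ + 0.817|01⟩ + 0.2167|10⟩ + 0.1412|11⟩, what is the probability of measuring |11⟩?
0.01994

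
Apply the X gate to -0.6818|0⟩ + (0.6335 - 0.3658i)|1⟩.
(0.6335 - 0.3658i)|0⟩ - 0.6818|1⟩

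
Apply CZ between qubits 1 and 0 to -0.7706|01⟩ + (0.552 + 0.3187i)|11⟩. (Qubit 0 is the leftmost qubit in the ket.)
-0.7706|01⟩ + (-0.552 - 0.3187i)|11⟩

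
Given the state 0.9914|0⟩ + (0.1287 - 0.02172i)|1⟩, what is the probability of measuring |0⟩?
0.9829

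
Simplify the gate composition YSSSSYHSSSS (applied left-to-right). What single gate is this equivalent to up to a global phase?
H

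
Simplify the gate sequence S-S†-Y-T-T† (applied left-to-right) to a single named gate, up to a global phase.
Y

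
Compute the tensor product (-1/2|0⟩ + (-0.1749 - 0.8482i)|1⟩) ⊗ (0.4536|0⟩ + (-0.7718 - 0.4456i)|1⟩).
-0.2268|00⟩ + (0.3859 + 0.2228i)|01⟩ + (-0.07933 - 0.3847i)|10⟩ + (-0.243 + 0.7326i)|11⟩

amp(|b₁b₂…⟩) = product of the factor amplitudes for bits b₁, b₂, …; only kets whose every factor amplitude is nonzero survive.
|00⟩: (-1/2)(0.4536) = -0.2268
|01⟩: (-1/2)(-0.7718 - 0.4456i) = (0.3859 + 0.2228i)
|10⟩: (-0.1749 - 0.8482i)(0.4536) = (-0.07933 - 0.3847i)
|11⟩: (-0.1749 - 0.8482i)(-0.7718 - 0.4456i) = (-0.243 + 0.7326i)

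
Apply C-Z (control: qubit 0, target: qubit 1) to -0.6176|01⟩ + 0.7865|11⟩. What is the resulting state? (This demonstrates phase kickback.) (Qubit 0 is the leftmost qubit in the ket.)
-0.6176|01⟩ - 0.7865|11⟩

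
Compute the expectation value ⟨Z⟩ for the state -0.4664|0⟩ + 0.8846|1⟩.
-0.565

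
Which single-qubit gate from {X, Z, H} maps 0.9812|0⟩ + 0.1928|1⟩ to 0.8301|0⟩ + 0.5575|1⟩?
H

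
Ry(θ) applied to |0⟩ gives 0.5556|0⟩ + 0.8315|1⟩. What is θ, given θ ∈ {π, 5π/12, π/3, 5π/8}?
5π/8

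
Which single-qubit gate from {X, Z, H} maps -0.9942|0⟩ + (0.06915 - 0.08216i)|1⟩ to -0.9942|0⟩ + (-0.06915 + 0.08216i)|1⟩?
Z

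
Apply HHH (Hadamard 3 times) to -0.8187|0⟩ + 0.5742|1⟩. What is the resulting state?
-0.1729|0⟩ - 0.9849|1⟩

H² = I, so H^3 = H: a single Hadamard. With (a, b) = (-0.8187, 0.5742), H gives ((a + b)/√2, (a − b)/√2) = (-0.1729, -0.9849).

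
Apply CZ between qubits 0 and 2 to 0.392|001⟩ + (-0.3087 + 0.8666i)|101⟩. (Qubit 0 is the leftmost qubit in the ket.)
0.392|001⟩ + (0.3087 - 0.8666i)|101⟩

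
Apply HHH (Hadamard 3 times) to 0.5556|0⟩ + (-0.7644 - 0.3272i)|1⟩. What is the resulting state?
(-0.1476 - 0.2314i)|0⟩ + (0.9334 + 0.2314i)|1⟩

H² = I, so H^3 = H: a single Hadamard. With (a, b) = (0.5556, (-0.7644 - 0.3272i)), H gives ((a + b)/√2, (a − b)/√2) = ((-0.1476 - 0.2314i), (0.9334 + 0.2314i)).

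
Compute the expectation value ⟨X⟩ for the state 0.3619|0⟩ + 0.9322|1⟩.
0.6747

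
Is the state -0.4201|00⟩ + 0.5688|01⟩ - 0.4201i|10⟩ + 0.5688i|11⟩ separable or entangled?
Separable

Writing the state as a|00⟩ + b|01⟩ + c|10⟩ + d|11⟩, it is a product state iff ad − bc = 0.
Here (a, b, c, d) = (-0.4201, 0.5688, -0.4201i, 0.5688i): ad − bc = (-0.4201)(0.5688i) − (0.5688)(-0.4201i) = 0, so the state is separable.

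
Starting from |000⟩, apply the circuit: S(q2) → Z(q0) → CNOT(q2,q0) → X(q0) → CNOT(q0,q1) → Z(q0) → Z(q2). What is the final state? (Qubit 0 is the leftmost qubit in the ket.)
-|110⟩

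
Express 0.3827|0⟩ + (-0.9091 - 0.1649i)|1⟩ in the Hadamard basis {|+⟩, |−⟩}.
(-0.3722 - 0.1166i)|+⟩ + (0.9134 + 0.1166i)|−⟩

With |ψ⟩ = α|0⟩ + β|1⟩, the Hadamard-basis coefficients are ⟨+|ψ⟩ = (α + β)/√2 and ⟨−|ψ⟩ = (α − β)/√2.
Here α = 0.3827, β = (-0.9091 - 0.1649i): (α + β)/√2 = (-0.3722 - 0.1166i), (α − β)/√2 = (0.9134 + 0.1166i).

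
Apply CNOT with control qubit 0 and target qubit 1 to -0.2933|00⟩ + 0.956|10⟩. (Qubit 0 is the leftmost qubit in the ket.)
-0.2933|00⟩ + 0.956|11⟩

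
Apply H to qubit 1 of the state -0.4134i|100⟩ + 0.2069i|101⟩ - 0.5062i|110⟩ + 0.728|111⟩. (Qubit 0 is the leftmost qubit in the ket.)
-0.6503i|100⟩ + (0.5148 + 0.1463i)|101⟩ + 0.06562i|110⟩ + (-0.5148 + 0.1463i)|111⟩

H on qubit 1 mixes each pair of kets that differ only in qubit 1: amplitudes (a, b) of (|…0…⟩, |…1…⟩) become ((a + b)/√2, (a − b)/√2). Kets absent from the input have amplitude 0.
(|100⟩, |110⟩): (a, b) = (-0.4134i, -0.5062i) → (-0.6503i, 0.06562i)
(|101⟩, |111⟩): (a, b) = (0.2069i, 0.728) → ((0.5148 + 0.1463i), (-0.5148 + 0.1463i))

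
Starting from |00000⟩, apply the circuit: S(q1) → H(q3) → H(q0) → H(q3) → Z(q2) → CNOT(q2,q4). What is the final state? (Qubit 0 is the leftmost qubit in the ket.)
1/√2|00000⟩ + 1/√2|10000⟩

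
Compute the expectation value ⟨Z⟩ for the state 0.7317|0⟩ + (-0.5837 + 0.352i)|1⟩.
0.07078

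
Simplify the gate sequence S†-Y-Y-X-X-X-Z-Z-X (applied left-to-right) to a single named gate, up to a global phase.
S†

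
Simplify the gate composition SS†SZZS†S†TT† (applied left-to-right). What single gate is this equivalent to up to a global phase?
S†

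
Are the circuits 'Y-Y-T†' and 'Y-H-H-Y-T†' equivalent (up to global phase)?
Yes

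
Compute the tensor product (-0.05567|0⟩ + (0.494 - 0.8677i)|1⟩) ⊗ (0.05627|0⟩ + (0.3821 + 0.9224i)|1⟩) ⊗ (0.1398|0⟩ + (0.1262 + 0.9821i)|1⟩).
-0.0004379|000⟩ + (-0.0003953 - 0.003076i)|001⟩ + (-0.002974 - 0.007179i)|010⟩ + (0.04775 - 0.02737i)|011⟩ + (0.003886 - 0.006826i)|100⟩ + (0.05146 + 0.02114i)|101⟩ + (0.1383 + 0.01735i)|110⟩ + (0.002932 + 0.9871i)|111⟩

amp(|b₁b₂…⟩) = product of the factor amplitudes for bits b₁, b₂, …; only kets whose every factor amplitude is nonzero survive.
|000⟩: (-0.05567)(0.05627)(0.1398) = -0.0004379
|001⟩: (-0.05567)(0.05627)(0.1262 + 0.9821i) = (-0.0003953 - 0.003076i)
|010⟩: (-0.05567)(0.3821 + 0.9224i)(0.1398) = (-0.002974 - 0.007179i)
|011⟩: (-0.05567)(0.3821 + 0.9224i)(0.1262 + 0.9821i) = (0.04775 - 0.02737i)
|100⟩: (0.494 - 0.8677i)(0.05627)(0.1398) = (0.003886 - 0.006826i)
|101⟩: (0.494 - 0.8677i)(0.05627)(0.1262 + 0.9821i) = (0.05146 + 0.02114i)
|110⟩: (0.494 - 0.8677i)(0.3821 + 0.9224i)(0.1398) = (0.1383 + 0.01735i)
|111⟩: (0.494 - 0.8677i)(0.3821 + 0.9224i)(0.1262 + 0.9821i) = (0.002932 + 0.9871i)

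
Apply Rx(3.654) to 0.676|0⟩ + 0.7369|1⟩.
(-0.1713 - 0.7128i)|0⟩ + (-0.1867 - 0.6539i)|1⟩

Rx(3.654) = [[cos(θ/2), −i·sin(θ/2)], [−i·sin(θ/2), cos(θ/2)]]; θ = 3.654, cos(θ/2) ≈ -0.25341, sin(θ/2) ≈ 0.967359.
With a = amp(|0⟩) = 0.676 and b = amp(|1⟩) = 0.7369:
new amp(|0⟩) = (-0.25341)·a + (-0.967359i)·b = (-0.1713 - 0.7128i)
new amp(|1⟩) = (-0.967359i)·a + (-0.25341)·b = (-0.1867 - 0.6539i)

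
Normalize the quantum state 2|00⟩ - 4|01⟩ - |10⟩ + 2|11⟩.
0.4|00⟩ - 0.8|01⟩ - 0.2|10⟩ + 0.4|11⟩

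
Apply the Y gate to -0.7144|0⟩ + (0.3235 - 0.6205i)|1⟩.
(-0.6205 - 0.3235i)|0⟩ - 0.7144i|1⟩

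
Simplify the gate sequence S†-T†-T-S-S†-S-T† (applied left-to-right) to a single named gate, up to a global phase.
T†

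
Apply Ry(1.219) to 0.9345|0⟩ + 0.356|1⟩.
0.5624|0⟩ + 0.8269|1⟩

Ry(1.219) = [[cos(θ/2), −sin(θ/2)], [sin(θ/2), cos(θ/2)]]; θ = 1.219, cos(θ/2) ≈ 0.819934, sin(θ/2) ≈ 0.572458.
With a = amp(|0⟩) = 0.9345 and b = amp(|1⟩) = 0.356:
new amp(|0⟩) = (0.819934)·a + (-0.572458)·b = 0.5624
new amp(|1⟩) = (0.572458)·a + (0.819934)·b = 0.8269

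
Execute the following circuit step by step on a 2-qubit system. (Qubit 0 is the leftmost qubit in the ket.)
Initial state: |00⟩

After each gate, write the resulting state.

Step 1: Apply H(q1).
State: 1/√2|00⟩ + 1/√2|01⟩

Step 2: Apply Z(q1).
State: 1/√2|00⟩ - 1/√2|01⟩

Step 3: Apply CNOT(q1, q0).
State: 1/√2|00⟩ - 1/√2|11⟩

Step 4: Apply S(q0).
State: 1/√2|00⟩ - (1/√2)i|11⟩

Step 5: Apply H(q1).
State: 1/2|00⟩ + 1/2|01⟩ - (1/2)i|10⟩ + (1/2)i|11⟩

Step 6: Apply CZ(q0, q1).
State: 1/2|00⟩ + 1/2|01⟩ - (1/2)i|10⟩ - (1/2)i|11⟩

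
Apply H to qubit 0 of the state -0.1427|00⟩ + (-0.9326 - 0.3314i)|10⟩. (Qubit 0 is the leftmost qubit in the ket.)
(-0.7604 - 0.2343i)|00⟩ + (0.5585 + 0.2343i)|10⟩

H on qubit 0 mixes each pair of kets that differ only in qubit 0: amplitudes (a, b) of (|…0…⟩, |…1…⟩) become ((a + b)/√2, (a − b)/√2). Kets absent from the input have amplitude 0.
(|00⟩, |10⟩): (a, b) = (-0.1427, (-0.9326 - 0.3314i)) → ((-0.7604 - 0.2343i), (0.5585 + 0.2343i))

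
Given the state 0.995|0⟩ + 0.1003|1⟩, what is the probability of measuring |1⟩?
0.01006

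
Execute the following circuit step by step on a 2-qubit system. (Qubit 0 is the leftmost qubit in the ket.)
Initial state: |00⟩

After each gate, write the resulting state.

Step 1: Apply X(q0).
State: |10⟩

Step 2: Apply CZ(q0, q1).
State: |10⟩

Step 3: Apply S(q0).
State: i|10⟩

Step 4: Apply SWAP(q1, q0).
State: i|01⟩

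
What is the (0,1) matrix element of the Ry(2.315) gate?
-0.9158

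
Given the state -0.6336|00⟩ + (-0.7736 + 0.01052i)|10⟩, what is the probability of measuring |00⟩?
0.4014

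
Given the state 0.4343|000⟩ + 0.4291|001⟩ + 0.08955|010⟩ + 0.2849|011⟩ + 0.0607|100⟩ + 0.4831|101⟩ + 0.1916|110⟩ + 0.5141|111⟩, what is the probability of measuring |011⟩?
0.08117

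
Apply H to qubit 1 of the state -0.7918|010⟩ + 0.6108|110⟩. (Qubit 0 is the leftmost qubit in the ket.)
-0.5599|000⟩ + 0.5599|010⟩ + 0.4319|100⟩ - 0.4319|110⟩

H on qubit 1 mixes each pair of kets that differ only in qubit 1: amplitudes (a, b) of (|…0…⟩, |…1…⟩) become ((a + b)/√2, (a − b)/√2). Kets absent from the input have amplitude 0.
(|000⟩, |010⟩): (a, b) = (0, -0.7918) → (-0.5599, 0.5599)
(|100⟩, |110⟩): (a, b) = (0, 0.6108) → (0.4319, -0.4319)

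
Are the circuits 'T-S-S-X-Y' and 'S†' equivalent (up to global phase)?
No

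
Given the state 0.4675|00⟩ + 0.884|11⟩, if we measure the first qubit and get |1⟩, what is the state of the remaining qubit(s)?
|1⟩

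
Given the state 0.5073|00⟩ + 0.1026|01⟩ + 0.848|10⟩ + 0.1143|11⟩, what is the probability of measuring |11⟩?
0.01306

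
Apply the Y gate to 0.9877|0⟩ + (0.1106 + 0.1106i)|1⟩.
(0.1106 - 0.1106i)|0⟩ + 0.9877i|1⟩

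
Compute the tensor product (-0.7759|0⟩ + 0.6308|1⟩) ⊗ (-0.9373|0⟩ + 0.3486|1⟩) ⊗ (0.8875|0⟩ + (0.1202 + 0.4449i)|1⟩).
0.6454|000⟩ + (0.08742 + 0.3236i)|001⟩ - 0.24|010⟩ + (-0.03251 - 0.1203i)|011⟩ - 0.5247|100⟩ + (-0.07107 - 0.263i)|101⟩ + 0.1952|110⟩ + (0.02643 + 0.09783i)|111⟩

amp(|b₁b₂…⟩) = product of the factor amplitudes for bits b₁, b₂, …; only kets whose every factor amplitude is nonzero survive.
|000⟩: (-0.7759)(-0.9373)(0.8875) = 0.6454
|001⟩: (-0.7759)(-0.9373)(0.1202 + 0.4449i) = (0.08742 + 0.3236i)
|010⟩: (-0.7759)(0.3486)(0.8875) = -0.24
|011⟩: (-0.7759)(0.3486)(0.1202 + 0.4449i) = (-0.03251 - 0.1203i)
|100⟩: (0.6308)(-0.9373)(0.8875) = -0.5247
|101⟩: (0.6308)(-0.9373)(0.1202 + 0.4449i) = (-0.07107 - 0.263i)
|110⟩: (0.6308)(0.3486)(0.8875) = 0.1952
|111⟩: (0.6308)(0.3486)(0.1202 + 0.4449i) = (0.02643 + 0.09783i)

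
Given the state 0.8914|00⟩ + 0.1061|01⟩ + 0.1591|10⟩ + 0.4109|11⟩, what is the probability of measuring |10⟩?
0.02531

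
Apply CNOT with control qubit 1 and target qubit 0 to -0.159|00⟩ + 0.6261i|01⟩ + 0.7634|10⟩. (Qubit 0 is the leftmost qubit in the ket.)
-0.159|00⟩ + 0.7634|10⟩ + 0.6261i|11⟩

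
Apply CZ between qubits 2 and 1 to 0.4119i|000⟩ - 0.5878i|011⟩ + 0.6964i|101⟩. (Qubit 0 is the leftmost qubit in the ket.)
0.4119i|000⟩ + 0.5878i|011⟩ + 0.6964i|101⟩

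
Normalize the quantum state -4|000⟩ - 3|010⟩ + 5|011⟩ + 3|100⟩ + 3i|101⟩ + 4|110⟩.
-0.4364|000⟩ - 0.3273|010⟩ + 0.5455|011⟩ + 0.3273|100⟩ + 0.3273i|101⟩ + 0.4364|110⟩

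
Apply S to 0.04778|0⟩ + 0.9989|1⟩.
0.04778|0⟩ + 0.9989i|1⟩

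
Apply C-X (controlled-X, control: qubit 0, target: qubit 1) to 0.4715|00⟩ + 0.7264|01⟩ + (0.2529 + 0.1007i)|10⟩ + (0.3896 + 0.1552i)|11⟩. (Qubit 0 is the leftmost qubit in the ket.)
0.4715|00⟩ + 0.7264|01⟩ + (0.3896 + 0.1552i)|10⟩ + (0.2529 + 0.1007i)|11⟩

C-X leaves the control-|0⟩ kets |00⟩, |01⟩ unchanged and applies X to qubit 1 on the control-|1⟩ pair (|10⟩, |11⟩).
X = [[0, 1], [1, 0]].
With a = amp(|10⟩) = (0.2529 + 0.1007i) and b = amp(|11⟩) = (0.3896 + 0.1552i):
new amp(|10⟩) = (1)·b = (0.3896 + 0.1552i)
new amp(|11⟩) = (1)·a = (0.2529 + 0.1007i)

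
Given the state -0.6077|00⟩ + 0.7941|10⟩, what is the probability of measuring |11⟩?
0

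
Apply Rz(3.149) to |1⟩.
(-0.003704 + i)|1⟩

Rz(3.149) = [[e^(−iθ/2), 0], [0, e^(iθ/2)]] with e^(±iθ/2) = cos(θ/2) ± i·sin(θ/2); θ = 3.149, cos(θ/2) ≈ -0.00370366, sin(θ/2) ≈ 0.999993.
With a = amp(|0⟩) = 0 and b = amp(|1⟩) = 1:
new amp(|0⟩) = (-0.00370366 - 0.999993i)·a = 0
new amp(|1⟩) = (-0.00370366 + 0.999993i)·b = (-0.003704 + i)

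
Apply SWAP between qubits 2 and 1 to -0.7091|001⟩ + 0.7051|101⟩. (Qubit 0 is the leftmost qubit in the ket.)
-0.7091|010⟩ + 0.7051|110⟩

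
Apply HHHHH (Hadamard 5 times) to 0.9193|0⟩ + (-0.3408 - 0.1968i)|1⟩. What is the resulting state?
(0.4091 - 0.1392i)|0⟩ + (0.891 + 0.1392i)|1⟩

H² = I, so H^5 = H: a single Hadamard. With (a, b) = (0.9193, (-0.3408 - 0.1968i)), H gives ((a + b)/√2, (a − b)/√2) = ((0.4091 - 0.1392i), (0.891 + 0.1392i)).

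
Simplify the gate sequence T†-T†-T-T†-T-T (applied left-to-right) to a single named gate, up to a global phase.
I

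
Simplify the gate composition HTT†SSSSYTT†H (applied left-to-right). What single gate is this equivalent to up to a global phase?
Y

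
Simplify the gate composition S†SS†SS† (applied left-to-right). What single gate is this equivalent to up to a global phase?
S†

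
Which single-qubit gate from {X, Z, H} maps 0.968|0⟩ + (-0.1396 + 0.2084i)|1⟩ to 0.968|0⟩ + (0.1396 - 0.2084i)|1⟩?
Z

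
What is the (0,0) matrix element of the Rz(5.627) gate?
(-0.9467 - 0.3222i)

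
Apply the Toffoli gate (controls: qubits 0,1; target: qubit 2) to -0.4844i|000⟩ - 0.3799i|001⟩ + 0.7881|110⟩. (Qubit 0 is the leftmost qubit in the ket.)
-0.4844i|000⟩ - 0.3799i|001⟩ + 0.7881|111⟩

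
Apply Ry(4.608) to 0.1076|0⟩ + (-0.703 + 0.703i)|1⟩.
(0.4503 - 0.5224i)|0⟩ + (0.5504 - 0.4705i)|1⟩

Ry(4.608) = [[cos(θ/2), −sin(θ/2)], [sin(θ/2), cos(θ/2)]]; θ = 4.608, cos(θ/2) ≈ -0.669254, sin(θ/2) ≈ 0.743034.
With a = amp(|0⟩) = 0.1076 and b = amp(|1⟩) = (-0.703 + 0.703i):
new amp(|0⟩) = (-0.669254)·a + (-0.743034)·b = (0.4503 - 0.5224i)
new amp(|1⟩) = (0.743034)·a + (-0.669254)·b = (0.5504 - 0.4705i)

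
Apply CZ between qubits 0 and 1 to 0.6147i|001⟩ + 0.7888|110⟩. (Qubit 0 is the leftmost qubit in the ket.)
0.6147i|001⟩ - 0.7888|110⟩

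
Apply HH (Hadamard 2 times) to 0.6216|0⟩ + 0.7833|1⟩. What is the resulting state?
0.6216|0⟩ + 0.7833|1⟩

H² = I, so an even number of Hadamards cancels: H^2 = I and the state is unchanged.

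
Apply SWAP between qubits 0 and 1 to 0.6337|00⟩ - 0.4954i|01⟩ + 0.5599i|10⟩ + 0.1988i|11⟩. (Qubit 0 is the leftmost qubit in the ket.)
0.6337|00⟩ + 0.5599i|01⟩ - 0.4954i|10⟩ + 0.1988i|11⟩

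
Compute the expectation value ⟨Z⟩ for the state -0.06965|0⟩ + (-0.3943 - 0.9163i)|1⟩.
-0.9902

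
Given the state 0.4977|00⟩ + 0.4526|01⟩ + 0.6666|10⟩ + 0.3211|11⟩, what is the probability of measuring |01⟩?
0.2048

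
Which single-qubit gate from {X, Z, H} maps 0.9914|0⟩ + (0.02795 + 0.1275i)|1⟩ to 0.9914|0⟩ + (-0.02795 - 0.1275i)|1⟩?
Z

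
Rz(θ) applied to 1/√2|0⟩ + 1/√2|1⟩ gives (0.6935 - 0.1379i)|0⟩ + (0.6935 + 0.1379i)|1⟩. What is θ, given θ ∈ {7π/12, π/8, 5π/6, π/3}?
π/8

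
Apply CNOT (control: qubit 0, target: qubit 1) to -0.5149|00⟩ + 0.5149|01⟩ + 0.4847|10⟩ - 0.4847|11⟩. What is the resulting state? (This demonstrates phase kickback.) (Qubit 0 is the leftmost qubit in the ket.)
-0.5149|00⟩ + 0.5149|01⟩ - 0.4847|10⟩ + 0.4847|11⟩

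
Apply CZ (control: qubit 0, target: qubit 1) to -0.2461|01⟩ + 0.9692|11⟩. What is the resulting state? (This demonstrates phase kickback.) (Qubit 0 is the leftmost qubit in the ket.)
-0.2461|01⟩ - 0.9692|11⟩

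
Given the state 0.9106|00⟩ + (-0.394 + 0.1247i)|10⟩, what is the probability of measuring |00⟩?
0.8292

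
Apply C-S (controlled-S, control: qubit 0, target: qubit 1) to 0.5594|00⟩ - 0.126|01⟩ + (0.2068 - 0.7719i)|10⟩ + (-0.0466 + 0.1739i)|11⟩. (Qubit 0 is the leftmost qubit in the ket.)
0.5594|00⟩ - 0.126|01⟩ + (0.2068 - 0.7719i)|10⟩ + (-0.1739 - 0.0466i)|11⟩

C-S leaves the control-|0⟩ kets |00⟩, |01⟩ unchanged and applies S to qubit 1 on the control-|1⟩ pair (|10⟩, |11⟩).
S = [[1, 0], [0, i]].
With a = amp(|10⟩) = (0.2068 - 0.7719i) and b = amp(|11⟩) = (-0.0466 + 0.1739i):
new amp(|10⟩) = (1)·a = (0.2068 - 0.7719i)
new amp(|11⟩) = (i)·b = (-0.1739 - 0.0466i)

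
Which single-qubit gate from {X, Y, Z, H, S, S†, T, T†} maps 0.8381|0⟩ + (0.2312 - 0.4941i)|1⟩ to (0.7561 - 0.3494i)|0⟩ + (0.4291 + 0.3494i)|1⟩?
H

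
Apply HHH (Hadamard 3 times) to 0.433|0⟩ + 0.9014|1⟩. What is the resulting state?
0.9436|0⟩ - 0.3312|1⟩

H² = I, so H^3 = H: a single Hadamard. With (a, b) = (0.433, 0.9014), H gives ((a + b)/√2, (a − b)/√2) = (0.9436, -0.3312).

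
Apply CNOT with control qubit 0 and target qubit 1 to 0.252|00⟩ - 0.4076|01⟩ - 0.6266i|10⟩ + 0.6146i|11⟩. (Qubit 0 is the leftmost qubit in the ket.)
0.252|00⟩ - 0.4076|01⟩ + 0.6146i|10⟩ - 0.6266i|11⟩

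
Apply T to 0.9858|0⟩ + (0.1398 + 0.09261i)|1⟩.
0.9858|0⟩ + (0.03337 + 0.1643i)|1⟩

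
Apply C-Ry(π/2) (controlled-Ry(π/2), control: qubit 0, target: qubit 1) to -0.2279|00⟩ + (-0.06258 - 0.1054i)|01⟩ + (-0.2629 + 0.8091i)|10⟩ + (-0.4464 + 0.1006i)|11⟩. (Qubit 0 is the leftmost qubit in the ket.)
-0.2279|00⟩ + (-0.06258 - 0.1054i)|01⟩ + (0.1298 + 0.501i)|10⟩ + (-0.5016 + 0.6433i)|11⟩

C-Ry(π/2) leaves the control-|0⟩ kets |00⟩, |01⟩ unchanged and applies Ry(π/2) to qubit 1 on the control-|1⟩ pair (|10⟩, |11⟩).
Ry(π/2) = [[cos(θ/2), −sin(θ/2)], [sin(θ/2), cos(θ/2)]]; θ = π/2, cos(θ/2) ≈ 0.707107, sin(θ/2) ≈ 0.707107.
With a = amp(|10⟩) = (-0.2629 + 0.8091i) and b = amp(|11⟩) = (-0.4464 + 0.1006i):
new amp(|10⟩) = (0.707107)·a + (-0.707107)·b = (0.1298 + 0.501i)
new amp(|11⟩) = (0.707107)·a + (0.707107)·b = (-0.5016 + 0.6433i)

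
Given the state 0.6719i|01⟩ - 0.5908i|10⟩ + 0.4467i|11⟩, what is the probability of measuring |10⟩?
0.349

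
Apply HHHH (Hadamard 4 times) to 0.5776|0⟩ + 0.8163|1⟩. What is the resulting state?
0.5776|0⟩ + 0.8163|1⟩

H² = I, so an even number of Hadamards cancels: H^4 = I and the state is unchanged.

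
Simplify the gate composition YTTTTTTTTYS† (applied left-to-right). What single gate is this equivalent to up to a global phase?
S†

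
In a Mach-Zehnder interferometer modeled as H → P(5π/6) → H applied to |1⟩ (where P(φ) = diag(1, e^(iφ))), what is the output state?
(0.933 - 0.25i)|0⟩ + (0.06699 + 0.25i)|1⟩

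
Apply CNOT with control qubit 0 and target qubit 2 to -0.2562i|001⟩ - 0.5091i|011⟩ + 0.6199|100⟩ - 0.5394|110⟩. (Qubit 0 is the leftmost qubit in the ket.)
-0.2562i|001⟩ - 0.5091i|011⟩ + 0.6199|101⟩ - 0.5394|111⟩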